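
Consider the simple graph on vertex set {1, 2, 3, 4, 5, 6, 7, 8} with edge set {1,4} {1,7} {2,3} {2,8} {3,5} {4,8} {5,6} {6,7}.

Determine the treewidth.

2

A width-2 tree decomposition is:
Bags: B1 = {3, 5, 6}  B2 = {2, 3, 6}  B3 = {2, 6, 8}  B4 = {4, 6, 8}  B5 = {1, 4, 6}  B6 = {1, 6, 7}
Tree: B1–B2, B2–B3, B3–B4, B4–B5, B5–B6
Each bag holds 3 vertices, so the decomposition has width 2, which upper-bounds the treewidth. Since 6–5–3–2–8–4–1–7–6 is a cycle in G, G is not acyclic. Forests are exactly the graphs of treewidth ≤ 1, so tw(G) ≥ 2. Hence tw(G) = 2 exactly.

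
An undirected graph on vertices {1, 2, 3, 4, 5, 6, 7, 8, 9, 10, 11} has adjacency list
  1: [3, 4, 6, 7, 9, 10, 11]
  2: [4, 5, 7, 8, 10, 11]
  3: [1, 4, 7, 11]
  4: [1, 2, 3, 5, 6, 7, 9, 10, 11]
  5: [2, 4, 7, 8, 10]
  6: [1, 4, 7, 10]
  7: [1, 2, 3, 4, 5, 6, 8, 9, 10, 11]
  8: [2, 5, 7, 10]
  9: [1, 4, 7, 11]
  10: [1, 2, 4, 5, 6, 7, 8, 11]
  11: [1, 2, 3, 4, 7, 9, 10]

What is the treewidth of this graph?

A width-4 tree decomposition is:
Bags: B1 = {1, 4, 7, 10, 11}  B2 = {1, 3, 4, 7, 11}  B3 = {2, 4, 7, 10, 11}  B4 = {1, 4, 7, 9, 11}  B5 = {2, 4, 5, 7, 10}  B6 = {2, 5, 7, 8, 10}  B7 = {1, 4, 6, 7, 10}
Tree: B1–B2, B1–B3, B2–B4, B3–B5, B5–B6, B1–B7
Each bag holds 5 vertices, so the decomposition has width 4, which upper-bounds the treewidth. For the lower bound, the 5 vertices {2, 5, 7, 8, 10} are pairwise adjacent, and any tree decomposition puts a clique entirely inside one bag — forcing width ≥ 4. Combining the bounds, tw(G) = 4.

4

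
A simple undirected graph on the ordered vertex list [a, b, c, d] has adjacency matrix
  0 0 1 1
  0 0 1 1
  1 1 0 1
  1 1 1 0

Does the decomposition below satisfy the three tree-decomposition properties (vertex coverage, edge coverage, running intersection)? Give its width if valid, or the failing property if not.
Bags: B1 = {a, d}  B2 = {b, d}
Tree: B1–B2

No — vertex c appears in no bag.

A tree decomposition must satisfy three properties: every vertex lies in some bag; for every edge, both endpoints lie together in some bag; and for every vertex, the bags containing it form a connected subtree. Here vertex c appears in no bag, so the decomposition is invalid.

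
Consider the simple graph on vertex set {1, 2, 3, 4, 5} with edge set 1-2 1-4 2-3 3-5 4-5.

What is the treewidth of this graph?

A width-2 tree decomposition is:
Bags: B1 = {1, 2, 3}  B2 = {1, 3, 5}  B3 = {1, 4, 5}
Tree: B1–B2, B2–B3
The largest bag has 3 vertices, giving width 2; this decomposition certifies tw(G) ≤ 2. The edges 1–2–3–5–4–1 form a cycle, so G is not a tree and its treewidth is at least 2. Combining the bounds, tw(G) = 2.

2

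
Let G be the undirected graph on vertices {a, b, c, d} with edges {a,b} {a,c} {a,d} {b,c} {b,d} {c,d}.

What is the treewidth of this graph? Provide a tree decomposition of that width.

A single bag containing all 4 vertices is trivially a valid decomposition of width 3. On the other hand G contains the 4-clique {a, b, c, d}. A clique must lie in a single bag of any decomposition, so no decomposition can have width below 3. The upper and lower bounds meet at 3, so that is the treewidth.

Treewidth 3.
Bags: B1 = {a, b, c, d}
Tree: (single bag)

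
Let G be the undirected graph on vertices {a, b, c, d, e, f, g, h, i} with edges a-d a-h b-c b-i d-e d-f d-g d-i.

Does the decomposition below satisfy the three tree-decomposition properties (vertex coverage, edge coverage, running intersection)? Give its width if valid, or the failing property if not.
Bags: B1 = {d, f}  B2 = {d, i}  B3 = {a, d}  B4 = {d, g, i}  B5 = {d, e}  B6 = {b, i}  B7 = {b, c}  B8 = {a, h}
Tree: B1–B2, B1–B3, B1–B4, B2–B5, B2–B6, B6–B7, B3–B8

A tree decomposition must satisfy three properties: every vertex lies in some bag; for every edge, both endpoints lie together in some bag; and for every vertex, the bags containing it form a connected subtree. Here bags containing vertex i are not connected in the tree, so the decomposition is invalid.

No — bags containing vertex i are not connected in the tree.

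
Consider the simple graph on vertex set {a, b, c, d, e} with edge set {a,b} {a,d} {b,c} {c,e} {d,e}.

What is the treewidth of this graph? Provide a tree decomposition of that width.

Treewidth 2.
Bags: B1 = {a, b, d}  B2 = {b, d, e}  B3 = {b, c, e}
Tree: B1–B2, B2–B3

The largest bag has 3 vertices, giving width 2; this decomposition certifies tw(G) ≤ 2. The edges b–a–d–e–c–b form a cycle, so G is not a tree and its treewidth is at least 2. Hence tw(G) = 2 exactly.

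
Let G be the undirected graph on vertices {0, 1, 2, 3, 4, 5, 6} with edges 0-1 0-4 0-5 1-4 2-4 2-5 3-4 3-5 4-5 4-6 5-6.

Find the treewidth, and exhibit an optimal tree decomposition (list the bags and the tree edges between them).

Every bag has size at most 3, so the width is 3 − 1 = 2 and tw(G) ≤ 2. Conversely, {0, 1, 4} is a clique of size 3, and the vertices of any clique must share a bag in every tree decomposition; so some bag has ≥ 3 vertices and tw(G) ≥ 2. The upper and lower bounds meet at 2, so that is the treewidth.

Treewidth 2.
Bags: B1 = {3, 4, 5}  B2 = {0, 4, 5}  B3 = {4, 5, 6}  B4 = {2, 4, 5}  B5 = {0, 1, 4}
Tree: B1–B2, B1–B3, B2–B4, B2–B5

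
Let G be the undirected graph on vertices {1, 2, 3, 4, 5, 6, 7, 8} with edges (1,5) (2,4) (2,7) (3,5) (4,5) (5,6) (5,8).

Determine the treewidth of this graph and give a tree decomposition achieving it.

Treewidth 1.
Bags: B1 = {1, 5}  B2 = {3, 5}  B3 = {4, 5}  B4 = {2, 4}  B5 = {5, 8}  B6 = {5, 6}  B7 = {2, 7}
Tree: B1–B2, B1–B3, B3–B4, B3–B5, B1–B6, B4–B7

The largest bag has 2 vertices, giving width 1; this decomposition certifies tw(G) ≤ 1. Since G has at least one edge (e.g. 1–5), it is not an edgeless graph, so tw(G) ≥ 1. Hence tw(G) = 1 exactly.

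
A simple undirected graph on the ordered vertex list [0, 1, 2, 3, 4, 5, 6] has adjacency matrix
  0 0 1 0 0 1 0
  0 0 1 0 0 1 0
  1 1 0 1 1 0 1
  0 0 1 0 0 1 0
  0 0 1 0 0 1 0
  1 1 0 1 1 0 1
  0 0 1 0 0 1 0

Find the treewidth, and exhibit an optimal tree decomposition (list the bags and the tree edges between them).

Treewidth 2.
Bags: B1 = {0, 2, 5}  B2 = {2, 5, 6}  B3 = {2, 4, 5}  B4 = {2, 3, 5}  B5 = {1, 2, 5}
Tree: B1–B2, B2–B3, B3–B4, B4–B5

The largest bag has 3 vertices, giving width 2; this decomposition certifies tw(G) ≤ 2. Since 5–0–2–6–5 is a cycle in G, G is not acyclic. Forests are exactly the graphs of treewidth ≤ 1, so tw(G) ≥ 2. The upper and lower bounds meet at 2, so that is the treewidth.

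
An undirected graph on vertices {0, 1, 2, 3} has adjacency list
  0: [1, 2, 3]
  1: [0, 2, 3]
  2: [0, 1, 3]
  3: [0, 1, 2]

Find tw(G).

3

A width-3 tree decomposition is:
Bags: B1 = {0, 1, 2, 3}
Tree: (single bag)
A single bag containing all 4 vertices is trivially a valid decomposition of width 3. For the lower bound, the 4 vertices {0, 1, 2, 3} are pairwise adjacent, and any tree decomposition puts a clique entirely inside one bag — forcing width ≥ 3. Hence tw(G) = 3 exactly.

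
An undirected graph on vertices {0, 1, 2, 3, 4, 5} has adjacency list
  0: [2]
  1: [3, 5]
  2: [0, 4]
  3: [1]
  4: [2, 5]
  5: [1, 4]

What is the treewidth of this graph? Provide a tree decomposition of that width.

Treewidth 1.
One optimal decomposition is:
Bags: B1 = {0, 2}  B2 = {2, 4}  B3 = {4, 5}  B4 = {1, 5}  B5 = {1, 3}
Tree: B1–B2, B2–B3, B3–B4, B4–B5

The largest bag has 2 vertices, giving width 1; this decomposition certifies tw(G) ≤ 1. Any graph with an edge has treewidth ≥ 1, and G has the edge 0–2. Combining the bounds, tw(G) = 1.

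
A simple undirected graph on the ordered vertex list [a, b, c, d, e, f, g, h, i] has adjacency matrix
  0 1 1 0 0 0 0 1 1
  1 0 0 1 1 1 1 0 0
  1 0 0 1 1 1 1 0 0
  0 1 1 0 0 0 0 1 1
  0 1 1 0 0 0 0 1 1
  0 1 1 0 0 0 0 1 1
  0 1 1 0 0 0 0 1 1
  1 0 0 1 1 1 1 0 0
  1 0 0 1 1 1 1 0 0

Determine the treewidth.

A width-4 tree decomposition is:
Bags: B1 = {b, c, d, h, i}  B2 = {b, c, f, h, i}  B3 = {b, c, e, h, i}  B4 = {a, b, c, h, i}  B5 = {b, c, g, h, i}
Tree: B1–B2, B2–B3, B3–B4, B4–B5
The largest bag has 5 vertices, giving width 4; this decomposition certifies tw(G) ≤ 4. For the lower bound: the 5 vertex sets {c,d}, {f,h}, {b,e}, {i}, {a} are disjoint, each induces a connected subgraph, and every pair is joined by at least one edge of G. Contracting each set to a single vertex therefore yields K_{5} as a minor, and since treewidth is minor-monotone, tw(G) ≥ tw(K_{5}) = 4. Therefore the treewidth is 4.

4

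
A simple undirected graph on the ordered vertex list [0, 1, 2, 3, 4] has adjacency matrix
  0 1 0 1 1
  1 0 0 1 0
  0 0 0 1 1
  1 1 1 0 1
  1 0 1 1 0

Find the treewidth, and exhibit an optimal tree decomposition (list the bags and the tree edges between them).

Each bag holds 3 vertices, so the decomposition has width 2, which upper-bounds the treewidth. On the other hand G contains the 3-clique {0, 1, 3}. A clique must lie in a single bag of any decomposition, so no decomposition can have width below 2. The upper and lower bounds meet at 2, so that is the treewidth.

Treewidth 2.
One optimal decomposition is:
Bags: B1 = {0, 1, 3}  B2 = {0, 3, 4}  B3 = {2, 3, 4}
Tree: B1–B2, B2–B3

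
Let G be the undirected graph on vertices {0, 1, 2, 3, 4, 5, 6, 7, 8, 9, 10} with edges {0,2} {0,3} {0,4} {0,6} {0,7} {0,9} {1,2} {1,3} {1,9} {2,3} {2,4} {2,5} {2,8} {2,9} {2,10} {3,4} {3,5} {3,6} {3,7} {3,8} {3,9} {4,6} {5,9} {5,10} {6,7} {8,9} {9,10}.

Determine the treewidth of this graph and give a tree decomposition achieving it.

Every bag has size at most 4, so the width is 4 − 1 = 3 and tw(G) ≤ 3. Conversely, {2, 5, 9, 10} is a clique of size 4, and the vertices of any clique must share a bag in every tree decomposition; so some bag has ≥ 4 vertices and tw(G) ≥ 3. Hence tw(G) = 3 exactly.

Treewidth 3.
Bags: B1 = {0, 2, 3, 4}  B2 = {0, 3, 4, 6}  B3 = {0, 2, 3, 9}  B4 = {2, 3, 8, 9}  B5 = {2, 3, 5, 9}  B6 = {2, 5, 9, 10}  B7 = {1, 2, 3, 9}  B8 = {0, 3, 6, 7}
Tree: B1–B2, B1–B3, B3–B4, B4–B5, B5–B6, B5–B7, B2–B8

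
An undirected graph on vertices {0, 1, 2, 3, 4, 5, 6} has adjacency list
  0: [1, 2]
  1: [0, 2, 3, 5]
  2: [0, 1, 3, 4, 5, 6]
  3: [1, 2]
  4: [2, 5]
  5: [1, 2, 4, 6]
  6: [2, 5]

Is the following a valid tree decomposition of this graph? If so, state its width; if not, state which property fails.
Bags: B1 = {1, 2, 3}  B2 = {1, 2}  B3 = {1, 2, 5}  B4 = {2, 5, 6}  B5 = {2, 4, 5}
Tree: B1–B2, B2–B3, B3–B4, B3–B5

No — vertex 0 appears in no bag.

A tree decomposition must satisfy three properties: every vertex lies in some bag; for every edge, both endpoints lie together in some bag; and for every vertex, the bags containing it form a connected subtree. Here vertex 0 appears in no bag, so the decomposition is invalid.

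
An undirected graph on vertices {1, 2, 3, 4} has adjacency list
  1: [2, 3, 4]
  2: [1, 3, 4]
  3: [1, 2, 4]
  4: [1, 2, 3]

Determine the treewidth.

3

A width-3 tree decomposition is:
Bags: B1 = {1, 2, 3, 4}
Tree: (single bag)
A single bag containing all 4 vertices is trivially a valid decomposition of width 3. For the lower bound, the 4 vertices {1, 2, 3, 4} are pairwise adjacent, and any tree decomposition puts a clique entirely inside one bag — forcing width ≥ 3. Hence tw(G) = 3 exactly.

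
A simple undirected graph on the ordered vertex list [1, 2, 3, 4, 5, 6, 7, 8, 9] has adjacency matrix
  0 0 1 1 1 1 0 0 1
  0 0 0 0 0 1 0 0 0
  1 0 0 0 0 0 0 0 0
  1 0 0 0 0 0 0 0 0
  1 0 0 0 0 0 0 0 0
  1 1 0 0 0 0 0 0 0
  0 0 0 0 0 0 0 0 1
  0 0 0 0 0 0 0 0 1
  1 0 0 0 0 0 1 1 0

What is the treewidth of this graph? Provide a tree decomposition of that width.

The largest bag has 2 vertices, giving width 1; this decomposition certifies tw(G) ≤ 1. Any graph with an edge has treewidth ≥ 1, and G has the edge 1–6. Hence tw(G) = 1 exactly.

Treewidth 1.
One such decomposition:
Bags: B1 = {1, 6}  B2 = {1, 3}  B3 = {2, 6}  B4 = {1, 9}  B5 = {1, 5}  B6 = {7, 9}  B7 = {1, 4}  B8 = {8, 9}
Tree: B1–B2, B1–B3, B2–B4, B1–B5, B4–B6, B4–B7, B4–B8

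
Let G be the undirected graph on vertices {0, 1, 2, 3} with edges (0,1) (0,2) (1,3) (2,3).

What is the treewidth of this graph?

A width-2 tree decomposition is:
Bags: B1 = {0, 2, 3}  B2 = {0, 1, 3}
Tree: B1–B2
The largest bag has 3 vertices, giving width 2; this decomposition certifies tw(G) ≤ 2. The edges 3–2–0–1–3 form a cycle, so G is not a tree and its treewidth is at least 2. Hence tw(G) = 2 exactly.

2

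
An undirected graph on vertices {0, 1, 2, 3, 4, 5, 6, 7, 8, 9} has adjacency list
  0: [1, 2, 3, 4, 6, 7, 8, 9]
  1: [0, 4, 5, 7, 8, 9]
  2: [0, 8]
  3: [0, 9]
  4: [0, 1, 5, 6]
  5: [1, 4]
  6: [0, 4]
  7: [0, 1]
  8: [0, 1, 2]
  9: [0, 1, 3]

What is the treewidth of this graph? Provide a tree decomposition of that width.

Treewidth 2.
Bags: B1 = {0, 1, 9}  B2 = {0, 1, 4}  B3 = {0, 1, 7}  B4 = {0, 1, 8}  B5 = {0, 4, 6}  B6 = {0, 3, 9}  B7 = {1, 4, 5}  B8 = {0, 2, 8}
Tree: B1–B2, B1–B3, B2–B4, B2–B5, B1–B6, B2–B7, B4–B8

Every bag has size at most 3, so the width is 3 − 1 = 2 and tw(G) ≤ 2. Conversely, {0, 1, 8} is a clique of size 3, and the vertices of any clique must share a bag in every tree decomposition; so some bag has ≥ 3 vertices and tw(G) ≥ 2. Therefore the treewidth is 2.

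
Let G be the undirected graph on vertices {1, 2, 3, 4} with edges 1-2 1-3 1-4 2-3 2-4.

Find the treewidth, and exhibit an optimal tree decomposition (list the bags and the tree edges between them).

Treewidth 2.
Bags: B1 = {1, 2, 4}  B2 = {1, 2, 3}
Tree: B1–B2

The largest bag has 3 vertices, giving width 2; this decomposition certifies tw(G) ≤ 2. Conversely, {1, 2, 3} is a clique of size 3, and the vertices of any clique must share a bag in every tree decomposition; so some bag has ≥ 3 vertices and tw(G) ≥ 2. Hence tw(G) = 2 exactly.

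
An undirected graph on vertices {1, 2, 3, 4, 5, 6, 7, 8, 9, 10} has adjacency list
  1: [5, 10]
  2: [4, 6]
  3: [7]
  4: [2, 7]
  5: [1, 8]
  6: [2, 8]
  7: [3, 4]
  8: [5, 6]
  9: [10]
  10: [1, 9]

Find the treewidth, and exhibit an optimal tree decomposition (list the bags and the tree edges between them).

Every bag has size at most 2, so the width is 2 − 1 = 1 and tw(G) ≤ 1. G has an edge, so its treewidth is at least 1. The upper and lower bounds meet at 1, so that is the treewidth.

Treewidth 1.
One optimal decomposition is:
Bags: B1 = {3, 7}  B2 = {4, 7}  B3 = {2, 4}  B4 = {2, 6}  B5 = {6, 8}  B6 = {5, 8}  B7 = {1, 5}  B8 = {1, 10}  B9 = {9, 10}
Tree: B1–B2, B2–B3, B3–B4, B4–B5, B5–B6, B6–B7, B7–B8, B8–B9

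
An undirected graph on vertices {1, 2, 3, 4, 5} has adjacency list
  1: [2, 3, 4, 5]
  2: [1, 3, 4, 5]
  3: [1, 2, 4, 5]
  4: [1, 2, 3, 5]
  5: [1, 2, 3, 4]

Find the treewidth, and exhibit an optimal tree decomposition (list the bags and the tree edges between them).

Treewidth 4.
Bags: B1 = {1, 2, 3, 4, 5}
Tree: (single bag)

With just one bag of size 5, the width is 5 − 1 = 4, so tw(G) ≤ 4. Conversely, {1, 2, 3, 4, 5} is a clique of size 5, and the vertices of any clique must share a bag in every tree decomposition; so some bag has ≥ 5 vertices and tw(G) ≥ 4. The upper and lower bounds meet at 4, so that is the treewidth.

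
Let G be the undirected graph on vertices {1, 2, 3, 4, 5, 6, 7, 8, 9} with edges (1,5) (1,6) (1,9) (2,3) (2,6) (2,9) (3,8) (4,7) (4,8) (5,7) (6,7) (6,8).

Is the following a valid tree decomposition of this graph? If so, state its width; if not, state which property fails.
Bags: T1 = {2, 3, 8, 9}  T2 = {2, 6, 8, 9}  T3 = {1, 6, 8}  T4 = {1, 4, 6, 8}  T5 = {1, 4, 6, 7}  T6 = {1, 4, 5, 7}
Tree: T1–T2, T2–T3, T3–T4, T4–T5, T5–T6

No — edge (9,1) lies in no bag.

A tree decomposition must satisfy three properties: every vertex lies in some bag; for every edge, both endpoints lie together in some bag; and for every vertex, the bags containing it form a connected subtree. Here edge (9,1) lies in no bag, so the decomposition is invalid.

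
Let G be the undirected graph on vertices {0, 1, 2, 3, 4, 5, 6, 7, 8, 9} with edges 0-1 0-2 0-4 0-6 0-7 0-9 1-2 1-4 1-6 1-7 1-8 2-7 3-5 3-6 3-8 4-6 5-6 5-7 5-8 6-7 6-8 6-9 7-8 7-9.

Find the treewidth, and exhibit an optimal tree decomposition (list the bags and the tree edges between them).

Treewidth 3.
One optimal decomposition is:
Bags: B1 = {1, 6, 7, 8}  B2 = {0, 1, 6, 7}  B3 = {0, 1, 2, 7}  B4 = {5, 6, 7, 8}  B5 = {0, 6, 7, 9}  B6 = {0, 1, 4, 6}  B7 = {3, 5, 6, 8}
Tree: B1–B2, B2–B3, B1–B4, B2–B5, B2–B6, B4–B7

The largest bag has 4 vertices, giving width 3; this decomposition certifies tw(G) ≤ 3. Conversely, {0, 1, 2, 7} is a clique of size 4, and the vertices of any clique must share a bag in every tree decomposition; so some bag has ≥ 4 vertices and tw(G) ≥ 3. Therefore the treewidth is 3.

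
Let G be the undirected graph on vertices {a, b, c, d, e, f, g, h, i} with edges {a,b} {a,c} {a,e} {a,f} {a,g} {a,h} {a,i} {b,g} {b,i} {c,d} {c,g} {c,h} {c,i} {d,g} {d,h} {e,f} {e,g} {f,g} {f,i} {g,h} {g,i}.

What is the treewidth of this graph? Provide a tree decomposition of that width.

Treewidth 3.
One optimal decomposition is:
Bags: B1 = {a, f, g, i}  B2 = {a, c, g, i}  B3 = {a, e, f, g}  B4 = {a, c, g, h}  B5 = {c, d, g, h}  B6 = {a, b, g, i}
Tree: B1–B2, B1–B3, B2–B4, B4–B5, B1–B6

The largest bag has 4 vertices, giving width 3; this decomposition certifies tw(G) ≤ 3. For the lower bound, the 4 vertices {c, d, g, h} are pairwise adjacent, and any tree decomposition puts a clique entirely inside one bag — forcing width ≥ 3. Combining the bounds, tw(G) = 3.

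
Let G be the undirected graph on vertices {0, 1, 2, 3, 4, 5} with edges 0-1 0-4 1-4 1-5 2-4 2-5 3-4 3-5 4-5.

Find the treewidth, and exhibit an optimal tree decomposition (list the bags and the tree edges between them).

Every bag has size at most 3, so the width is 3 − 1 = 2 and tw(G) ≤ 2. Conversely, {0, 1, 4} is a clique of size 3, and the vertices of any clique must share a bag in every tree decomposition; so some bag has ≥ 3 vertices and tw(G) ≥ 2. The upper and lower bounds meet at 2, so that is the treewidth.

Treewidth 2.
One optimal decomposition is:
Bags: B1 = {3, 4, 5}  B2 = {1, 4, 5}  B3 = {0, 1, 4}  B4 = {2, 4, 5}
Tree: B1–B2, B2–B3, B1–B4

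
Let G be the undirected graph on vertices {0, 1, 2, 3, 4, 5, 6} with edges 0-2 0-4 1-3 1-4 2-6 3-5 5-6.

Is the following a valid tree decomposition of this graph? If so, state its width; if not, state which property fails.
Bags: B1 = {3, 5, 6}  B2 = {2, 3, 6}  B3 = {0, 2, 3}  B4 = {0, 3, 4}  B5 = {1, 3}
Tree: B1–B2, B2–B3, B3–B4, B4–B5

No — edge (4,1) lies in no bag.

A tree decomposition must satisfy three properties: every vertex lies in some bag; for every edge, both endpoints lie together in some bag; and for every vertex, the bags containing it form a connected subtree. Here edge (4,1) lies in no bag, so the decomposition is invalid.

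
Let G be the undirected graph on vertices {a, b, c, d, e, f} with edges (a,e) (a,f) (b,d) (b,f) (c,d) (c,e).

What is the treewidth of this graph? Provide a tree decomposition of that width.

Treewidth 2.
Bags: B1 = {a, e, f}  B2 = {c, e, f}  B3 = {c, d, f}  B4 = {b, d, f}
Tree: B1–B2, B2–B3, B3–B4

The largest bag has 3 vertices, giving width 2; this decomposition certifies tw(G) ≤ 2. The edges f–a–e–c–d–b–f form a cycle, so G is not a tree and its treewidth is at least 2. Hence tw(G) = 2 exactly.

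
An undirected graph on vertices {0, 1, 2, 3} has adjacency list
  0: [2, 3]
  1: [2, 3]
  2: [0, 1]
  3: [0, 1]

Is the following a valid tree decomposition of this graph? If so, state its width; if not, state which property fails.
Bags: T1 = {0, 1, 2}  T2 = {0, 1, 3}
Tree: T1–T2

Checking the three conditions: (i) the bags cover all of {0, 1, 2, 3}; (ii) for each edge, some bag contains both endpoints; (iii) the bags containing any fixed vertex form a subtree. All hold, so the decomposition is valid with width 3 − 1 = 2.

Yes; width 2.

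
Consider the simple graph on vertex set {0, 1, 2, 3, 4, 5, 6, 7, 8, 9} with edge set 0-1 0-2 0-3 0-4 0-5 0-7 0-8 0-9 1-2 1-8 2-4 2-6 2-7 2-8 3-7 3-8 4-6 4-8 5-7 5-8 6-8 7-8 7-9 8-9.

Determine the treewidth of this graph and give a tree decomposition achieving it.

Treewidth 3.
Bags: B1 = {0, 2, 7, 8}  B2 = {0, 7, 8, 9}  B3 = {0, 2, 4, 8}  B4 = {2, 4, 6, 8}  B5 = {0, 5, 7, 8}  B6 = {0, 1, 2, 8}  B7 = {0, 3, 7, 8}
Tree: B1–B2, B1–B3, B3–B4, B2–B5, B3–B6, B1–B7

Every bag has size at most 4, so the width is 4 − 1 = 3 and tw(G) ≤ 3. On the other hand G contains the 4-clique {0, 1, 2, 8}. A clique must lie in a single bag of any decomposition, so no decomposition can have width below 3. The upper and lower bounds meet at 3, so that is the treewidth.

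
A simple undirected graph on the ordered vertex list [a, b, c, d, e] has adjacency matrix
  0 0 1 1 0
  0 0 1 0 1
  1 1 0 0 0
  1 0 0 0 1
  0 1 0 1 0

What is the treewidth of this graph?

A width-2 tree decomposition is:
Bags: B1 = {a, c, d}  B2 = {b, c, d}  B3 = {b, d, e}
Tree: B1–B2, B2–B3
Each bag holds 3 vertices, so the decomposition has width 2, which upper-bounds the treewidth. For the lower bound, G contains the cycle d–a–c–b–e–d, so G is not a forest; only forests have treewidth ≤ 1, hence tw(G) ≥ 2. The upper and lower bounds meet at 2, so that is the treewidth.

2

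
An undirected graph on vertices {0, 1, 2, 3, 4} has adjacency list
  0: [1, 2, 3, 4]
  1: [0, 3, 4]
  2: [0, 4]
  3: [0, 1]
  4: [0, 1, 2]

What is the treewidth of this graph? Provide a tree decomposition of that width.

Treewidth 2.
Bags: B1 = {0, 1, 3}  B2 = {0, 1, 4}  B3 = {0, 2, 4}
Tree: B1–B2, B2–B3

Every bag has size at most 3, so the width is 3 − 1 = 2 and tw(G) ≤ 2. For the lower bound, the 3 vertices {0, 1, 3} are pairwise adjacent, and any tree decomposition puts a clique entirely inside one bag — forcing width ≥ 2. The upper and lower bounds meet at 2, so that is the treewidth.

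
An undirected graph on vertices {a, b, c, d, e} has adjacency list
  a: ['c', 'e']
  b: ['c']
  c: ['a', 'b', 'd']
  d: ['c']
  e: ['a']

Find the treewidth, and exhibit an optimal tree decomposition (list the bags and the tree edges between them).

The largest bag has 2 vertices, giving width 1; this decomposition certifies tw(G) ≤ 1. G has an edge, so its treewidth is at least 1. The upper and lower bounds meet at 1, so that is the treewidth.

Treewidth 1.
One optimal decomposition is:
Bags: B1 = {a, c}  B2 = {b, c}  B3 = {a, e}  B4 = {c, d}
Tree: B1–B2, B1–B3, B2–B4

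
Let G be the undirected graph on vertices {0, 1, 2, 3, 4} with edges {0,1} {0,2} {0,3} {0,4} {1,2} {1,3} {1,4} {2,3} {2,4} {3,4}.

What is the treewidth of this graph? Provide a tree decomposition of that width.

Treewidth 4.
Bags: B1 = {0, 1, 2, 3, 4}
Tree: (single bag)

With just one bag of size 5, the width is 5 − 1 = 4, so tw(G) ≤ 4. On the other hand G contains the 5-clique {0, 1, 2, 3, 4}. A clique must lie in a single bag of any decomposition, so no decomposition can have width below 4. Hence tw(G) = 4 exactly.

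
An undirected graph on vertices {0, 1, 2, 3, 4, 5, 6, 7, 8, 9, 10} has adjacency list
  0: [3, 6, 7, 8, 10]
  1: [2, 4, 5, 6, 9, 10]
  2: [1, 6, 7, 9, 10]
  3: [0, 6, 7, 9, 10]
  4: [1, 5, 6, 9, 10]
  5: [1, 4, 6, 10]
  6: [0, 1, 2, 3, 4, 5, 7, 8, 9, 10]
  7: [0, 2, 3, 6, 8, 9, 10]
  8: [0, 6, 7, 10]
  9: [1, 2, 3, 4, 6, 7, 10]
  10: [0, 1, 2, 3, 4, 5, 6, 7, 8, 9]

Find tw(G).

4

A width-4 tree decomposition is:
Bags: B1 = {2, 6, 7, 9, 10}  B2 = {3, 6, 7, 9, 10}  B3 = {1, 2, 6, 9, 10}  B4 = {1, 4, 6, 9, 10}  B5 = {0, 3, 6, 7, 10}  B6 = {1, 4, 5, 6, 10}  B7 = {0, 6, 7, 8, 10}
Tree: B1–B2, B1–B3, B3–B4, B2–B5, B4–B6, B5–B7
The largest bag has 5 vertices, giving width 4; this decomposition certifies tw(G) ≤ 4. Conversely, {1, 2, 6, 9, 10} is a clique of size 5, and the vertices of any clique must share a bag in every tree decomposition; so some bag has ≥ 5 vertices and tw(G) ≥ 4. Hence tw(G) = 4 exactly.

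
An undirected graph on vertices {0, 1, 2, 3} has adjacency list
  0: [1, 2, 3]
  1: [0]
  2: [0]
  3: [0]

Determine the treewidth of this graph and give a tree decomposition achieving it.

Treewidth 1.
Bags: B1 = {0, 3}  B2 = {0, 2}  B3 = {0, 1}
Tree: B1–B2, B2–B3

The largest bag has 2 vertices, giving width 1; this decomposition certifies tw(G) ≤ 1. Any graph with an edge has treewidth ≥ 1, and G has the edge 3–0. Combining the bounds, tw(G) = 1.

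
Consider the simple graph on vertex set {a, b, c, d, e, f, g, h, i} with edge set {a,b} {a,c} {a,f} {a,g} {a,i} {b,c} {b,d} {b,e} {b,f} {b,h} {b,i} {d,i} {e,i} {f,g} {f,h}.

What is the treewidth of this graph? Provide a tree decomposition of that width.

Every bag has size at most 3, so the width is 3 − 1 = 2 and tw(G) ≤ 2. Conversely, {a, f, g} is a clique of size 3, and the vertices of any clique must share a bag in every tree decomposition; so some bag has ≥ 3 vertices and tw(G) ≥ 2. Combining the bounds, tw(G) = 2.

Treewidth 2.
One such decomposition:
Bags: B1 = {b, f, h}  B2 = {a, b, f}  B3 = {a, f, g}  B4 = {a, b, c}  B5 = {a, b, i}  B6 = {b, d, i}  B7 = {b, e, i}
Tree: B1–B2, B2–B3, B2–B4, B2–B5, B5–B6, B6–B7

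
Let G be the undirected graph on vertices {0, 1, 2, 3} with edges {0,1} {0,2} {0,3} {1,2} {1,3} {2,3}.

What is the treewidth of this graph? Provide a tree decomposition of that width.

A single bag containing all 4 vertices is trivially a valid decomposition of width 3. Conversely, {0, 1, 2, 3} is a clique of size 4, and the vertices of any clique must share a bag in every tree decomposition; so some bag has ≥ 4 vertices and tw(G) ≥ 3. Combining the bounds, tw(G) = 3.

Treewidth 3.
One optimal decomposition is:
Bags: B1 = {0, 1, 2, 3}
Tree: (single bag)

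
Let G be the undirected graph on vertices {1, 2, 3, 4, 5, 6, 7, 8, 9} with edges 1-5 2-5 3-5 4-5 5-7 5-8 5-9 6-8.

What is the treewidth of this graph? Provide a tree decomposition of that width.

Treewidth 1.
Bags: B1 = {3, 5}  B2 = {5, 8}  B3 = {6, 8}  B4 = {2, 5}  B5 = {5, 7}  B6 = {5, 9}  B7 = {4, 5}  B8 = {1, 5}
Tree: B1–B2, B2–B3, B2–B4, B2–B5, B2–B6, B6–B7, B7–B8

Each bag holds 2 vertices, so the decomposition has width 1, which upper-bounds the treewidth. Any graph with an edge has treewidth ≥ 1, and G has the edge 5–3. Therefore the treewidth is 1.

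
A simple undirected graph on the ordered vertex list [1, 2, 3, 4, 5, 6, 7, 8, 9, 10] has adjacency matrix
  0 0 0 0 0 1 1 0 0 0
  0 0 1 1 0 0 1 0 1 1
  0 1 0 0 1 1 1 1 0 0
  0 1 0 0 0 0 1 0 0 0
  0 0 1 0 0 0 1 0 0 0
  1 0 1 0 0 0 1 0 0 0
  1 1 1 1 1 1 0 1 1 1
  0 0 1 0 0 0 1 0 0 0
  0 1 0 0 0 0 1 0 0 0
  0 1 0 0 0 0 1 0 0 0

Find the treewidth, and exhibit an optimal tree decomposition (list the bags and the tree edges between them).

Treewidth 2.
One optimal decomposition is:
Bags: B1 = {2, 4, 7}  B2 = {2, 7, 9}  B3 = {2, 3, 7}  B4 = {3, 6, 7}  B5 = {1, 6, 7}  B6 = {3, 5, 7}  B7 = {3, 7, 8}  B8 = {2, 7, 10}
Tree: B1–B2, B1–B3, B3–B4, B4–B5, B3–B6, B3–B7, B3–B8

Every bag has size at most 3, so the width is 3 − 1 = 2 and tw(G) ≤ 2. Conversely, {1, 6, 7} is a clique of size 3, and the vertices of any clique must share a bag in every tree decomposition; so some bag has ≥ 3 vertices and tw(G) ≥ 2. The upper and lower bounds meet at 2, so that is the treewidth.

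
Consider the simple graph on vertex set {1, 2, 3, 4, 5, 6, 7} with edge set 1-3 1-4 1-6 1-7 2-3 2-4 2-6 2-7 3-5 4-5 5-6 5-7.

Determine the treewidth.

A width-3 tree decomposition is:
Bags: B1 = {1, 2, 5, 7}  B2 = {1, 2, 4, 5}  B3 = {1, 2, 5, 6}  B4 = {1, 2, 3, 5}
Tree: B1–B2, B2–B3, B3–B4
Every bag has size at most 4, so the width is 4 − 1 = 3 and tw(G) ≤ 3. For the lower bound: the 4 vertex sets {1,7}, {4,5}, {2}, {6} are disjoint, each induces a connected subgraph, and every pair is joined by at least one edge of G. Contracting each set to a single vertex therefore yields K_{4} as a minor, and since treewidth is minor-monotone, tw(G) ≥ tw(K_{4}) = 3. Hence tw(G) = 3 exactly.

3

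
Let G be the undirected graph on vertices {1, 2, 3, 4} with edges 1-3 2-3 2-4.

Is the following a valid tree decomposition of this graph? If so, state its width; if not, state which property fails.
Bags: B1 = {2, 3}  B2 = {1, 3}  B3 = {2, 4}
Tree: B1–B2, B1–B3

Vertex coverage: the bags together contain {1, 2, 3, 4}, the full vertex set. Edge coverage: each edge of G has both endpoints in at least one bag. Running intersection: for every vertex, the bags containing it form a connected subtree. All three properties hold, so this is a valid tree decomposition of width max|bag| − 1 = 1, and hence tw(G) ≤ 1.

Yes; width 1.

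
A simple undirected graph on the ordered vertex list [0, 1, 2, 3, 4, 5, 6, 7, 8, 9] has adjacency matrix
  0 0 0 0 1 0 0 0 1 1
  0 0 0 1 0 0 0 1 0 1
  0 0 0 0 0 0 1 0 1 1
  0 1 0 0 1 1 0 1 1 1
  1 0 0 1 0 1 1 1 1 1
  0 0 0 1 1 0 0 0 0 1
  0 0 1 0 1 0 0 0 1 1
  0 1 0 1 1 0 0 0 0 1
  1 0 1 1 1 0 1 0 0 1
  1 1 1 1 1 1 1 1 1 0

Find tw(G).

3

A width-3 tree decomposition is:
Bags: B1 = {3, 4, 7, 9}  B2 = {3, 4, 8, 9}  B3 = {4, 6, 8, 9}  B4 = {2, 6, 8, 9}  B5 = {1, 3, 7, 9}  B6 = {3, 4, 5, 9}  B7 = {0, 4, 8, 9}
Tree: B1–B2, B2–B3, B3–B4, B1–B5, B2–B6, B3–B7
Every bag has size at most 4, so the width is 4 − 1 = 3 and tw(G) ≤ 3. For the lower bound, the 4 vertices {1, 3, 7, 9} are pairwise adjacent, and any tree decomposition puts a clique entirely inside one bag — forcing width ≥ 3. The upper and lower bounds meet at 3, so that is the treewidth.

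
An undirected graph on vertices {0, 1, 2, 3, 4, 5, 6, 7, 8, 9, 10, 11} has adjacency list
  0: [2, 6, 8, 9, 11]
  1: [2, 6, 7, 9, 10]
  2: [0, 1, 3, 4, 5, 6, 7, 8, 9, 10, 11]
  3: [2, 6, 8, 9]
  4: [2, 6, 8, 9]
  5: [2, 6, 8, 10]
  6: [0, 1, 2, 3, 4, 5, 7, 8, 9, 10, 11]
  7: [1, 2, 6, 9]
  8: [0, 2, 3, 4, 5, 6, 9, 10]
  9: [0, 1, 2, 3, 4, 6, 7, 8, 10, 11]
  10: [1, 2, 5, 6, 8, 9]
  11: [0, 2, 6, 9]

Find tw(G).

4

A width-4 tree decomposition is:
Bags: B1 = {0, 2, 6, 8, 9}  B2 = {2, 6, 8, 9, 10}  B3 = {1, 2, 6, 9, 10}  B4 = {2, 3, 6, 8, 9}  B5 = {2, 5, 6, 8, 10}  B6 = {0, 2, 6, 9, 11}  B7 = {2, 4, 6, 8, 9}  B8 = {1, 2, 6, 7, 9}
Tree: B1–B2, B2–B3, B2–B4, B2–B5, B1–B6, B4–B7, B3–B8
The largest bag has 5 vertices, giving width 4; this decomposition certifies tw(G) ≤ 4. Conversely, {0, 2, 6, 8, 9} is a clique of size 5, and the vertices of any clique must share a bag in every tree decomposition; so some bag has ≥ 5 vertices and tw(G) ≥ 4. The upper and lower bounds meet at 4, so that is the treewidth.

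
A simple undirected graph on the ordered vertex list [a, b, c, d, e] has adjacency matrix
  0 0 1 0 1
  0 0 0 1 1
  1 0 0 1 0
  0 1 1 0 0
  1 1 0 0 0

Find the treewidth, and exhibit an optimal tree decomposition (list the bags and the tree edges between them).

Treewidth 2.
Bags: B1 = {b, c, d}  B2 = {b, c, e}  B3 = {a, c, e}
Tree: B1–B2, B2–B3

The largest bag has 3 vertices, giving width 2; this decomposition certifies tw(G) ≤ 2. The edges c–d–b–e–a–c form a cycle, so G is not a tree and its treewidth is at least 2. Hence tw(G) = 2 exactly.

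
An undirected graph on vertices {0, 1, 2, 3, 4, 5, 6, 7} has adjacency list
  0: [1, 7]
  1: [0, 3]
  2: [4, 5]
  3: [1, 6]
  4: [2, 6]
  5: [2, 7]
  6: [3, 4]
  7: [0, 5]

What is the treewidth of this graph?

A width-2 tree decomposition is:
Bags: B1 = {1, 3, 6}  B2 = {1, 4, 6}  B3 = {1, 2, 4}  B4 = {1, 2, 5}  B5 = {1, 5, 7}  B6 = {0, 1, 7}
Tree: B1–B2, B2–B3, B3–B4, B4–B5, B5–B6
Each bag holds 3 vertices, so the decomposition has width 2, which upper-bounds the treewidth. The edges 1–3–6–4–2–5–7–0–1 form a cycle, so G is not a tree and its treewidth is at least 2. Therefore the treewidth is 2.

2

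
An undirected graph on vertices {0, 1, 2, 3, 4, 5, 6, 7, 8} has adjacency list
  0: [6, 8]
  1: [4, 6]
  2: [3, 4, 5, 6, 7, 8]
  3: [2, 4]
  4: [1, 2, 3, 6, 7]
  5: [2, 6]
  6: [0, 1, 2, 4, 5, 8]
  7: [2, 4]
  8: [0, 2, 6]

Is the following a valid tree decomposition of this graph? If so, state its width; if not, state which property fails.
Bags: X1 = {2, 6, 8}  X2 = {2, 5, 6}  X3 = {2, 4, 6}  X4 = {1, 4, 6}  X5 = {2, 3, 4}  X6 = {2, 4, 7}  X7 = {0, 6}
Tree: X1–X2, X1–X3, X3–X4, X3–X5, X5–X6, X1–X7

No — edge (8,0) lies in no bag.

A tree decomposition must satisfy three properties: every vertex lies in some bag; for every edge, both endpoints lie together in some bag; and for every vertex, the bags containing it form a connected subtree. Here edge (8,0) lies in no bag, so the decomposition is invalid.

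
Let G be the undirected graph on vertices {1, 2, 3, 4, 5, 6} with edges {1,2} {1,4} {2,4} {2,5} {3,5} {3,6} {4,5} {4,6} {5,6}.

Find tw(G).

A width-2 tree decomposition is:
Bags: B1 = {4, 5, 6}  B2 = {3, 5, 6}  B3 = {2, 4, 5}  B4 = {1, 2, 4}
Tree: B1–B2, B1–B3, B3–B4
The largest bag has 3 vertices, giving width 2; this decomposition certifies tw(G) ≤ 2. For the lower bound, the 3 vertices {3, 5, 6} are pairwise adjacent, and any tree decomposition puts a clique entirely inside one bag — forcing width ≥ 2. Combining the bounds, tw(G) = 2.

2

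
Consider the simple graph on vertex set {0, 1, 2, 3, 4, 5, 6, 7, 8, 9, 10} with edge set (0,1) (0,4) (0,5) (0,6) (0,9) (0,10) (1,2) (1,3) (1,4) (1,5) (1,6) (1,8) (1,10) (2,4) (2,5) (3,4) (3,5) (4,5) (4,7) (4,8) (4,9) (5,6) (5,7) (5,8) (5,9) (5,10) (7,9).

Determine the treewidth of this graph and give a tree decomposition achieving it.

Treewidth 3.
One such decomposition:
Bags: B1 = {0, 1, 5, 6}  B2 = {0, 1, 4, 5}  B3 = {1, 3, 4, 5}  B4 = {1, 2, 4, 5}  B5 = {0, 1, 5, 10}  B6 = {0, 4, 5, 9}  B7 = {4, 5, 7, 9}  B8 = {1, 4, 5, 8}
Tree: B1–B2, B2–B3, B2–B4, B2–B5, B2–B6, B6–B7, B3–B8

The largest bag has 4 vertices, giving width 3; this decomposition certifies tw(G) ≤ 3. Conversely, {0, 1, 5, 10} is a clique of size 4, and the vertices of any clique must share a bag in every tree decomposition; so some bag has ≥ 4 vertices and tw(G) ≥ 3. Therefore the treewidth is 3.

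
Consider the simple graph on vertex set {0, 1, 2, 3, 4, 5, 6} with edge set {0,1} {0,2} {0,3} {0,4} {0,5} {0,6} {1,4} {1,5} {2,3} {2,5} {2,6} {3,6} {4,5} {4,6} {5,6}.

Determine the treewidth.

3

A width-3 tree decomposition is:
Bags: B1 = {0, 4, 5, 6}  B2 = {0, 2, 5, 6}  B3 = {0, 1, 4, 5}  B4 = {0, 2, 3, 6}
Tree: B1–B2, B1–B3, B2–B4
Every bag has size at most 4, so the width is 4 − 1 = 3 and tw(G) ≤ 3. For the lower bound, the 4 vertices {0, 2, 3, 6} are pairwise adjacent, and any tree decomposition puts a clique entirely inside one bag — forcing width ≥ 3. Hence tw(G) = 3 exactly.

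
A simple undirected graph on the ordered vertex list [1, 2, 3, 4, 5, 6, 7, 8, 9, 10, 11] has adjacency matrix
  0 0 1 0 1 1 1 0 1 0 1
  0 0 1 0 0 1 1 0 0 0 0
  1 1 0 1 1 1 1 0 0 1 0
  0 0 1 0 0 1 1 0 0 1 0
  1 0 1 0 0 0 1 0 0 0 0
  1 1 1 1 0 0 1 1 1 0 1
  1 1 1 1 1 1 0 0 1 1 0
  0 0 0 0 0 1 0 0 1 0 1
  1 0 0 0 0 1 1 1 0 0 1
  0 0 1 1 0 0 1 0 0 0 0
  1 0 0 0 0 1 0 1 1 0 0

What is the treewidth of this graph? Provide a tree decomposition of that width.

Treewidth 3.
One optimal decomposition is:
Bags: B1 = {1, 6, 7, 9}  B2 = {1, 3, 6, 7}  B3 = {2, 3, 6, 7}  B4 = {3, 4, 6, 7}  B5 = {1, 3, 5, 7}  B6 = {1, 6, 9, 11}  B7 = {6, 8, 9, 11}  B8 = {3, 4, 7, 10}
Tree: B1–B2, B2–B3, B2–B4, B2–B5, B1–B6, B6–B7, B4–B8

Every bag has size at most 4, so the width is 4 − 1 = 3 and tw(G) ≤ 3. For the lower bound, the 4 vertices {3, 4, 7, 10} are pairwise adjacent, and any tree decomposition puts a clique entirely inside one bag — forcing width ≥ 3. Hence tw(G) = 3 exactly.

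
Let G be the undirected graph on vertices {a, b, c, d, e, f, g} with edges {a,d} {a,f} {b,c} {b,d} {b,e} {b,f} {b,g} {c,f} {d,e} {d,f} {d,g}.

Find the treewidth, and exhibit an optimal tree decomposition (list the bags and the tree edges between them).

Every bag has size at most 3, so the width is 3 − 1 = 2 and tw(G) ≤ 2. Conversely, {a, d, f} is a clique of size 3, and the vertices of any clique must share a bag in every tree decomposition; so some bag has ≥ 3 vertices and tw(G) ≥ 2. The upper and lower bounds meet at 2, so that is the treewidth.

Treewidth 2.
Bags: B1 = {b, d, g}  B2 = {b, d, f}  B3 = {a, d, f}  B4 = {b, d, e}  B5 = {b, c, f}
Tree: B1–B2, B2–B3, B1–B4, B2–B5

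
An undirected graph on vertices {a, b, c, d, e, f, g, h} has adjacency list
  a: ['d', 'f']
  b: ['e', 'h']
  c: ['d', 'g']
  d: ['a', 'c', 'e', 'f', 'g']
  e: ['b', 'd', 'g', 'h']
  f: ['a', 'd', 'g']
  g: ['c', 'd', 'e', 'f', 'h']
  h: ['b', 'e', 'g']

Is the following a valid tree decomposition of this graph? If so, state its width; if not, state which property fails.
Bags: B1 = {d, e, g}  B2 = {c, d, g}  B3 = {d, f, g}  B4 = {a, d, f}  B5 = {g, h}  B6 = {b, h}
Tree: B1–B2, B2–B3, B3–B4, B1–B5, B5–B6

A tree decomposition must satisfy three properties: every vertex lies in some bag; for every edge, both endpoints lie together in some bag; and for every vertex, the bags containing it form a connected subtree. Here edge (e,h) lies in no bag, so the decomposition is invalid.

No — edge (e,h) lies in no bag.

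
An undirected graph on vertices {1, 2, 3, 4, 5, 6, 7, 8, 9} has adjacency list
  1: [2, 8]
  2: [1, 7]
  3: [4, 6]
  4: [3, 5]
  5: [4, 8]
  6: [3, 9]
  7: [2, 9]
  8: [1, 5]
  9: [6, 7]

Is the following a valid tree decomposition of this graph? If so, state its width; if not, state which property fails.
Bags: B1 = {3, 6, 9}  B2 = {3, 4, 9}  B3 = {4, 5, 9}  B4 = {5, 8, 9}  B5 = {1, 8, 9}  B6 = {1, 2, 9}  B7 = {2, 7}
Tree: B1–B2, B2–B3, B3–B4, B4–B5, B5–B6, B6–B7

A tree decomposition must satisfy three properties: every vertex lies in some bag; for every edge, both endpoints lie together in some bag; and for every vertex, the bags containing it form a connected subtree. Here edge (9,7) lies in no bag, so the decomposition is invalid.

No — edge (9,7) lies in no bag.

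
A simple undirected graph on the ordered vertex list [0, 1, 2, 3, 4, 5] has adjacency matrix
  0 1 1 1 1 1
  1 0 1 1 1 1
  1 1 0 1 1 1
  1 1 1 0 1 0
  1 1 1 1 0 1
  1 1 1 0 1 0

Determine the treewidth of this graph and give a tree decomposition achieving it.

Every bag has size at most 5, so the width is 5 − 1 = 4 and tw(G) ≤ 4. Conversely, {0, 1, 2, 3, 4} is a clique of size 5, and the vertices of any clique must share a bag in every tree decomposition; so some bag has ≥ 5 vertices and tw(G) ≥ 4. The upper and lower bounds meet at 4, so that is the treewidth.

Treewidth 4.
Bags: B1 = {0, 1, 2, 4, 5}  B2 = {0, 1, 2, 3, 4}
Tree: B1–B2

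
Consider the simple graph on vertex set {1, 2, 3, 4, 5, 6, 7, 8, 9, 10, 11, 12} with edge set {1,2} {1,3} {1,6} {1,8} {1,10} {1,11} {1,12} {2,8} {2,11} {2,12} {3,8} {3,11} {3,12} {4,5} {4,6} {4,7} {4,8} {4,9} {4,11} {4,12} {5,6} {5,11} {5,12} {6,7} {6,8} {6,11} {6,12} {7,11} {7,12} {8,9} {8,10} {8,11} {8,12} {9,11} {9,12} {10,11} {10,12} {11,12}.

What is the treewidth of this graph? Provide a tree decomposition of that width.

Each bag holds 5 vertices, so the decomposition has width 4, which upper-bounds the treewidth. Conversely, {1, 3, 8, 11, 12} is a clique of size 5, and the vertices of any clique must share a bag in every tree decomposition; so some bag has ≥ 5 vertices and tw(G) ≥ 4. The upper and lower bounds meet at 4, so that is the treewidth.

Treewidth 4.
Bags: B1 = {4, 5, 6, 11, 12}  B2 = {4, 6, 8, 11, 12}  B3 = {1, 6, 8, 11, 12}  B4 = {4, 8, 9, 11, 12}  B5 = {1, 8, 10, 11, 12}  B6 = {4, 6, 7, 11, 12}  B7 = {1, 3, 8, 11, 12}  B8 = {1, 2, 8, 11, 12}
Tree: B1–B2, B2–B3, B2–B4, B3–B5, B2–B6, B5–B7, B7–B8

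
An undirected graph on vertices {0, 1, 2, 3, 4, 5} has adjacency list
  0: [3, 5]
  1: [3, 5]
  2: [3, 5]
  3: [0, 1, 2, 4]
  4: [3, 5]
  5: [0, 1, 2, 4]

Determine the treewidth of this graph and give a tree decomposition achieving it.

Treewidth 2.
One optimal decomposition is:
Bags: B1 = {1, 3, 5}  B2 = {3, 4, 5}  B3 = {0, 3, 5}  B4 = {2, 3, 5}
Tree: B1–B2, B2–B3, B3–B4

The largest bag has 3 vertices, giving width 2; this decomposition certifies tw(G) ≤ 2. The edges 1–5–4–3–1 form a cycle, so G is not a tree and its treewidth is at least 2. Combining the bounds, tw(G) = 2.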